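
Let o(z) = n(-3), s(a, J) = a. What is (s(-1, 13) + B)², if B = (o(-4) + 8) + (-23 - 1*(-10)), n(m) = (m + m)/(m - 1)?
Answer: 81/4 ≈ 20.250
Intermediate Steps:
n(m) = 2*m/(-1 + m) (n(m) = (2*m)/(-1 + m) = 2*m/(-1 + m))
o(z) = 3/2 (o(z) = 2*(-3)/(-1 - 3) = 2*(-3)/(-4) = 2*(-3)*(-¼) = 3/2)
B = -7/2 (B = (3/2 + 8) + (-23 - 1*(-10)) = 19/2 + (-23 + 10) = 19/2 - 13 = -7/2 ≈ -3.5000)
(s(-1, 13) + B)² = (-1 - 7/2)² = (-9/2)² = 81/4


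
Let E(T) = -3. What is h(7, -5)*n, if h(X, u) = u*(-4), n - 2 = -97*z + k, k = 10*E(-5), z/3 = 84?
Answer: -489440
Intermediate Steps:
z = 252 (z = 3*84 = 252)
k = -30 (k = 10*(-3) = -30)
n = -24472 (n = 2 + (-97*252 - 30) = 2 + (-24444 - 30) = 2 - 24474 = -24472)
h(X, u) = -4*u
h(7, -5)*n = -4*(-5)*(-24472) = 20*(-24472) = -489440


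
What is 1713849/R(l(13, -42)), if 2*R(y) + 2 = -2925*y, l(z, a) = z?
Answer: -3427698/38027 ≈ -90.139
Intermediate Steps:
R(y) = -1 - 2925*y/2 (R(y) = -1 + (-2925*y)/2 = -1 - 2925*y/2)
1713849/R(l(13, -42)) = 1713849/(-1 - 2925/2*13) = 1713849/(-1 - 38025/2) = 1713849/(-38027/2) = 1713849*(-2/38027) = -3427698/38027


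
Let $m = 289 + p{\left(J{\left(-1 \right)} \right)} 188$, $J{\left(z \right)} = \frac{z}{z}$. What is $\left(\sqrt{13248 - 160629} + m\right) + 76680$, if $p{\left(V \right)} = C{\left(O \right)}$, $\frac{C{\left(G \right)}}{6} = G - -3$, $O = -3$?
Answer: $76969 + i \sqrt{147381} \approx 76969.0 + 383.9 i$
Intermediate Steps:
$J{\left(z \right)} = 1$
$C{\left(G \right)} = 18 + 6 G$ ($C{\left(G \right)} = 6 \left(G - -3\right) = 6 \left(G + \left(-1 + 4\right)\right) = 6 \left(G + 3\right) = 6 \left(3 + G\right) = 18 + 6 G$)
$p{\left(V \right)} = 0$ ($p{\left(V \right)} = 18 + 6 \left(-3\right) = 18 - 18 = 0$)
$m = 289$ ($m = 289 + 0 \cdot 188 = 289 + 0 = 289$)
$\left(\sqrt{13248 - 160629} + m\right) + 76680 = \left(\sqrt{13248 - 160629} + 289\right) + 76680 = \left(\sqrt{-147381} + 289\right) + 76680 = \left(i \sqrt{147381} + 289\right) + 76680 = \left(289 + i \sqrt{147381}\right) + 76680 = 76969 + i \sqrt{147381}$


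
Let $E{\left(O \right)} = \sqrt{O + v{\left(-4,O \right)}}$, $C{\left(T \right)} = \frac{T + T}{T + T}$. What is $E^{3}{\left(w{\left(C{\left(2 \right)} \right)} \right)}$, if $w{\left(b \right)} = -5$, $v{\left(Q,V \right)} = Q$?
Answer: $- 27 i \approx - 27.0 i$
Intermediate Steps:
$C{\left(T \right)} = 1$ ($C{\left(T \right)} = \frac{2 T}{2 T} = 2 T \frac{1}{2 T} = 1$)
$E{\left(O \right)} = \sqrt{-4 + O}$ ($E{\left(O \right)} = \sqrt{O - 4} = \sqrt{-4 + O}$)
$E^{3}{\left(w{\left(C{\left(2 \right)} \right)} \right)} = \left(\sqrt{-4 - 5}\right)^{3} = \left(\sqrt{-9}\right)^{3} = \left(3 i\right)^{3} = - 27 i$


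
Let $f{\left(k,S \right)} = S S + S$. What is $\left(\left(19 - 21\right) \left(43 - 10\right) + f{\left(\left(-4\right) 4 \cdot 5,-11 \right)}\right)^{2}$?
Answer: $1936$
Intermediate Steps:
$f{\left(k,S \right)} = S + S^{2}$ ($f{\left(k,S \right)} = S^{2} + S = S + S^{2}$)
$\left(\left(19 - 21\right) \left(43 - 10\right) + f{\left(\left(-4\right) 4 \cdot 5,-11 \right)}\right)^{2} = \left(\left(19 - 21\right) \left(43 - 10\right) - 11 \left(1 - 11\right)\right)^{2} = \left(\left(-2\right) 33 - -110\right)^{2} = \left(-66 + 110\right)^{2} = 44^{2} = 1936$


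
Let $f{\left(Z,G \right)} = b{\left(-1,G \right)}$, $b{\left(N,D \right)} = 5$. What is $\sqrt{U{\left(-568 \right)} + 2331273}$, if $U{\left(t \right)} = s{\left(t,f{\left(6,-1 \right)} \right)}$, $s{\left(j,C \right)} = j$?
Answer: $\sqrt{2330705} \approx 1526.7$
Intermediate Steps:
$f{\left(Z,G \right)} = 5$
$U{\left(t \right)} = t$
$\sqrt{U{\left(-568 \right)} + 2331273} = \sqrt{-568 + 2331273} = \sqrt{2330705}$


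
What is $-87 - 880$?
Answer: $-967$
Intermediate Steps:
$-87 - 880 = -967$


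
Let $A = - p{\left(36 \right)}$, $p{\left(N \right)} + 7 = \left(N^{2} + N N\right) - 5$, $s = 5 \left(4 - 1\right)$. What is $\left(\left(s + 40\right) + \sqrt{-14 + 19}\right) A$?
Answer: $-141900 - 2580 \sqrt{5} \approx -1.4767 \cdot 10^{5}$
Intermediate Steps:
$s = 15$ ($s = 5 \cdot 3 = 15$)
$p{\left(N \right)} = -12 + 2 N^{2}$ ($p{\left(N \right)} = -7 - \left(5 - N^{2} - N N\right) = -7 + \left(\left(N^{2} + N^{2}\right) - 5\right) = -7 + \left(2 N^{2} - 5\right) = -7 + \left(-5 + 2 N^{2}\right) = -12 + 2 N^{2}$)
$A = -2580$ ($A = - (-12 + 2 \cdot 36^{2}) = - (-12 + 2 \cdot 1296) = - (-12 + 2592) = \left(-1\right) 2580 = -2580$)
$\left(\left(s + 40\right) + \sqrt{-14 + 19}\right) A = \left(\left(15 + 40\right) + \sqrt{-14 + 19}\right) \left(-2580\right) = \left(55 + \sqrt{5}\right) \left(-2580\right) = -141900 - 2580 \sqrt{5}$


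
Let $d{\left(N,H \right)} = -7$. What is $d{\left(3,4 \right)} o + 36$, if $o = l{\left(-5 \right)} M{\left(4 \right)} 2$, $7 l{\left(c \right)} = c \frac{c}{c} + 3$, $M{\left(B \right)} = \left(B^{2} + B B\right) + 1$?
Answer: $168$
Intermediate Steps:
$M{\left(B \right)} = 1 + 2 B^{2}$ ($M{\left(B \right)} = \left(B^{2} + B^{2}\right) + 1 = 2 B^{2} + 1 = 1 + 2 B^{2}$)
$l{\left(c \right)} = \frac{3}{7} + \frac{c}{7}$ ($l{\left(c \right)} = \frac{c \frac{c}{c} + 3}{7} = \frac{c 1 + 3}{7} = \frac{c + 3}{7} = \frac{3 + c}{7} = \frac{3}{7} + \frac{c}{7}$)
$o = - \frac{132}{7}$ ($o = \left(\frac{3}{7} + \frac{1}{7} \left(-5\right)\right) \left(1 + 2 \cdot 4^{2}\right) 2 = \left(\frac{3}{7} - \frac{5}{7}\right) \left(1 + 2 \cdot 16\right) 2 = - \frac{2 \left(1 + 32\right)}{7} \cdot 2 = \left(- \frac{2}{7}\right) 33 \cdot 2 = \left(- \frac{66}{7}\right) 2 = - \frac{132}{7} \approx -18.857$)
$d{\left(3,4 \right)} o + 36 = \left(-7\right) \left(- \frac{132}{7}\right) + 36 = 132 + 36 = 168$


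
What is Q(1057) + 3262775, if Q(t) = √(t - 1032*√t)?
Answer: 3262775 + √(1057 - 1032*√1057) ≈ 3.2628e+6 + 180.26*I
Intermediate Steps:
Q(1057) + 3262775 = √(1057 - 1032*√1057) + 3262775 = 3262775 + √(1057 - 1032*√1057)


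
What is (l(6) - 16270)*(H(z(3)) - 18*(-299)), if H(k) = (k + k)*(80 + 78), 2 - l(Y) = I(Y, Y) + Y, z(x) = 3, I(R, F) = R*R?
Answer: -103242300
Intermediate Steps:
I(R, F) = R**2
l(Y) = 2 - Y - Y**2 (l(Y) = 2 - (Y**2 + Y) = 2 - (Y + Y**2) = 2 + (-Y - Y**2) = 2 - Y - Y**2)
H(k) = 316*k (H(k) = (2*k)*158 = 316*k)
(l(6) - 16270)*(H(z(3)) - 18*(-299)) = ((2 - 1*6 - 1*6**2) - 16270)*(316*3 - 18*(-299)) = ((2 - 6 - 1*36) - 16270)*(948 + 5382) = ((2 - 6 - 36) - 16270)*6330 = (-40 - 16270)*6330 = -16310*6330 = -103242300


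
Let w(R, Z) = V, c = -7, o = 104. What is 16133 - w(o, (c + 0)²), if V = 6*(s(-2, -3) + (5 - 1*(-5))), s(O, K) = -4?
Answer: 16097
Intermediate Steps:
V = 36 (V = 6*(-4 + (5 - 1*(-5))) = 6*(-4 + (5 + 5)) = 6*(-4 + 10) = 6*6 = 36)
w(R, Z) = 36
16133 - w(o, (c + 0)²) = 16133 - 1*36 = 16133 - 36 = 16097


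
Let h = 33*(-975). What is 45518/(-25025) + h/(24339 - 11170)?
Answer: -9822419/2304575 ≈ -4.2621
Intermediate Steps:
h = -32175
45518/(-25025) + h/(24339 - 11170) = 45518/(-25025) - 32175/(24339 - 11170) = 45518*(-1/25025) - 32175/13169 = -4138/2275 - 32175*1/13169 = -4138/2275 - 2475/1013 = -9822419/2304575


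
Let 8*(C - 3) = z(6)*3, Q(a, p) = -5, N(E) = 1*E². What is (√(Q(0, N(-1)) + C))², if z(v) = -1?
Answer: -19/8 ≈ -2.3750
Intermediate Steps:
N(E) = E²
C = 21/8 (C = 3 + (-1*3)/8 = 3 + (⅛)*(-3) = 3 - 3/8 = 21/8 ≈ 2.6250)
(√(Q(0, N(-1)) + C))² = (√(-5 + 21/8))² = (√(-19/8))² = (I*√38/4)² = -19/8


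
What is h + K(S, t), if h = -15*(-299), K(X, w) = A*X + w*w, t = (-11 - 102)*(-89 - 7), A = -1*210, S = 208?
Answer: 117639909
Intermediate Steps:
A = -210
t = 10848 (t = -113*(-96) = 10848)
K(X, w) = w² - 210*X (K(X, w) = -210*X + w*w = -210*X + w² = w² - 210*X)
h = 4485
h + K(S, t) = 4485 + (10848² - 210*208) = 4485 + (117679104 - 43680) = 4485 + 117635424 = 117639909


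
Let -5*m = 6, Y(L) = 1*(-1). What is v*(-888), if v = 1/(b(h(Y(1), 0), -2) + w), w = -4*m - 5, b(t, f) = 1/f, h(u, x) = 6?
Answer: 8880/7 ≈ 1268.6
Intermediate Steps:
Y(L) = -1
m = -6/5 (m = -⅕*6 = -6/5 ≈ -1.2000)
w = -⅕ (w = -4*(-6/5) - 5 = 24/5 - 5 = -⅕ ≈ -0.20000)
v = -10/7 (v = 1/(1/(-2) - ⅕) = 1/(-½ - ⅕) = 1/(-7/10) = -10/7 ≈ -1.4286)
v*(-888) = -10/7*(-888) = 8880/7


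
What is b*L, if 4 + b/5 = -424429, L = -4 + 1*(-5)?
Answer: 19099485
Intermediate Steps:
L = -9 (L = -4 - 5 = -9)
b = -2122165 (b = -20 + 5*(-424429) = -20 - 2122145 = -2122165)
b*L = -2122165*(-9) = 19099485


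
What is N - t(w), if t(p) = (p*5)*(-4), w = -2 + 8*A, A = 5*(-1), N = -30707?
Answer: -31547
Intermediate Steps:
A = -5
w = -42 (w = -2 + 8*(-5) = -2 - 40 = -42)
t(p) = -20*p (t(p) = (5*p)*(-4) = -20*p)
N - t(w) = -30707 - (-20)*(-42) = -30707 - 1*840 = -30707 - 840 = -31547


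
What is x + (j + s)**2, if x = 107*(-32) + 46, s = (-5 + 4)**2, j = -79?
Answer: 2706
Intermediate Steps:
s = 1 (s = (-1)**2 = 1)
x = -3378 (x = -3424 + 46 = -3378)
x + (j + s)**2 = -3378 + (-79 + 1)**2 = -3378 + (-78)**2 = -3378 + 6084 = 2706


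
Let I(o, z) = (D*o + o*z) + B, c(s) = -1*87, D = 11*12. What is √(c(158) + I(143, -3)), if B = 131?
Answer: 41*√11 ≈ 135.98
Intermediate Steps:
D = 132
c(s) = -87
I(o, z) = 131 + 132*o + o*z (I(o, z) = (132*o + o*z) + 131 = 131 + 132*o + o*z)
√(c(158) + I(143, -3)) = √(-87 + (131 + 132*143 + 143*(-3))) = √(-87 + (131 + 18876 - 429)) = √(-87 + 18578) = √18491 = 41*√11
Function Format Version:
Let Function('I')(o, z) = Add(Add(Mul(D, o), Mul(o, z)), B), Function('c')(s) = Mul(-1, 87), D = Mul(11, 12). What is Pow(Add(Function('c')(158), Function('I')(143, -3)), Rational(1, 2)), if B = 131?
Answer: Mul(41, Pow(11, Rational(1, 2))) ≈ 135.98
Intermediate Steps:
D = 132
Function('c')(s) = -87
Function('I')(o, z) = Add(131, Mul(132, o), Mul(o, z)) (Function('I')(o, z) = Add(Add(Mul(132, o), Mul(o, z)), 131) = Add(131, Mul(132, o), Mul(o, z)))
Pow(Add(Function('c')(158), Function('I')(143, -3)), Rational(1, 2)) = Pow(Add(-87, Add(131, Mul(132, 143), Mul(143, -3))), Rational(1, 2)) = Pow(Add(-87, Add(131, 18876, -429)), Rational(1, 2)) = Pow(Add(-87, 18578), Rational(1, 2)) = Pow(18491, Rational(1, 2)) = Mul(41, Pow(11, Rational(1, 2)))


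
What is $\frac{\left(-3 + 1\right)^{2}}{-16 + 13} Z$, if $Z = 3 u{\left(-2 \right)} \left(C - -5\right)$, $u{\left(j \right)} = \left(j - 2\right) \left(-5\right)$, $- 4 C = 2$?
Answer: $-360$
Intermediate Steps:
$C = - \frac{1}{2}$ ($C = \left(- \frac{1}{4}\right) 2 = - \frac{1}{2} \approx -0.5$)
$u{\left(j \right)} = 10 - 5 j$ ($u{\left(j \right)} = \left(-2 + j\right) \left(-5\right) = 10 - 5 j$)
$Z = 270$ ($Z = 3 \left(10 - -10\right) \left(- \frac{1}{2} - -5\right) = 3 \left(10 + 10\right) \left(- \frac{1}{2} + 5\right) = 3 \cdot 20 \cdot \frac{9}{2} = 60 \cdot \frac{9}{2} = 270$)
$\frac{\left(-3 + 1\right)^{2}}{-16 + 13} Z = \frac{\left(-3 + 1\right)^{2}}{-16 + 13} \cdot 270 = \frac{\left(-2\right)^{2}}{-3} \cdot 270 = 4 \left(- \frac{1}{3}\right) 270 = \left(- \frac{4}{3}\right) 270 = -360$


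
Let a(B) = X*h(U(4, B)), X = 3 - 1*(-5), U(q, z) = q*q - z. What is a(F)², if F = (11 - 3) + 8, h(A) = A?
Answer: 0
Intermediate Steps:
U(q, z) = q² - z
X = 8 (X = 3 + 5 = 8)
F = 16 (F = 8 + 8 = 16)
a(B) = 128 - 8*B (a(B) = 8*(4² - B) = 8*(16 - B) = 128 - 8*B)
a(F)² = (128 - 8*16)² = (128 - 128)² = 0² = 0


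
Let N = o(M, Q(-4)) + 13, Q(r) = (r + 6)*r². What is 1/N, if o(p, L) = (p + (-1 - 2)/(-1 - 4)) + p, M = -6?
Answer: 5/8 ≈ 0.62500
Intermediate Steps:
Q(r) = r²*(6 + r) (Q(r) = (6 + r)*r² = r²*(6 + r))
o(p, L) = ⅗ + 2*p (o(p, L) = (p - 3/(-5)) + p = (p - 3*(-⅕)) + p = (p + ⅗) + p = (⅗ + p) + p = ⅗ + 2*p)
N = 8/5 (N = (⅗ + 2*(-6)) + 13 = (⅗ - 12) + 13 = -57/5 + 13 = 8/5 ≈ 1.6000)
1/N = 1/(8/5) = 5/8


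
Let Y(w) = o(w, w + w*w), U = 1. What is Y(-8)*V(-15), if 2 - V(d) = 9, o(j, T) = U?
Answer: -7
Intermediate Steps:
o(j, T) = 1
V(d) = -7 (V(d) = 2 - 1*9 = 2 - 9 = -7)
Y(w) = 1
Y(-8)*V(-15) = 1*(-7) = -7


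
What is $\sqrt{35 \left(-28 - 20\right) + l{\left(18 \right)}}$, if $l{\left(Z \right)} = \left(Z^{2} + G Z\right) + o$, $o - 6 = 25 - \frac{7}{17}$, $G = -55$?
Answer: $\frac{i \sqrt{669154}}{17} \approx 48.119 i$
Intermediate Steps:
$o = \frac{520}{17}$ ($o = 6 + \left(25 - \frac{7}{17}\right) = 6 + \frac{418}{17} = \frac{520}{17} \approx 30.588$)
$l{\left(Z \right)} = \frac{520}{17} + Z^{2} - 55 Z$ ($l{\left(Z \right)} = \left(Z^{2} - 55 Z\right) + \frac{520}{17} = \frac{520}{17} + Z^{2} - 55 Z$)
$\sqrt{35 \left(-28 - 20\right) + l{\left(18 \right)}} = \sqrt{35 \left(-28 - 20\right) + \left(\frac{520}{17} + 18^{2} - 990\right)} = \sqrt{35 \left(-48\right) + \left(\frac{520}{17} + 324 - 990\right)} = \sqrt{-1680 - \frac{10802}{17}} = \sqrt{- \frac{39362}{17}} = \frac{i \sqrt{669154}}{17}$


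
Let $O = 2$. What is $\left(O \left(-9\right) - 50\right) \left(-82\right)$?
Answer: $5576$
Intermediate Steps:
$\left(O \left(-9\right) - 50\right) \left(-82\right) = \left(2 \left(-9\right) - 50\right) \left(-82\right) = \left(-18 - 50\right) \left(-82\right) = \left(-68\right) \left(-82\right) = 5576$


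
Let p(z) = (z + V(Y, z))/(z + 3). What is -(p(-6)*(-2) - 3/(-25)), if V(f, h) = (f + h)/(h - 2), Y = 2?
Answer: 266/75 ≈ 3.5467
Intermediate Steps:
V(f, h) = (f + h)/(-2 + h)
p(z) = (z + (2 + z)/(-2 + z))/(3 + z) (p(z) = (z + (2 + z)/(-2 + z))/(z + 3) = (z + (2 + z)/(-2 + z))/(3 + z))
-(p(-6)*(-2) - 3/(-25)) = -(((2 + (-6)² - 1*(-6))/(-6 - 6 + (-6)²))*(-2) - 3/(-25)) = -(((2 + 36 + 6)/(-6 - 6 + 36))*(-2) - 3*(-1/25)) = -((44/24)*(-2) + 3/25) = -(((1/24)*44)*(-2) + 3/25) = -((11/6)*(-2) + 3/25) = -(-11/3 + 3/25) = -1*(-266/75) = 266/75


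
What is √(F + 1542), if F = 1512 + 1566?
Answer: 2*√1155 ≈ 67.971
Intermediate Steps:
F = 3078
√(F + 1542) = √(3078 + 1542) = √4620 = 2*√1155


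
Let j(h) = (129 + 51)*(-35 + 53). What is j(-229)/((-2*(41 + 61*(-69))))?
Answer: 405/1042 ≈ 0.38868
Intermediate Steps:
j(h) = 3240 (j(h) = 180*18 = 3240)
j(-229)/((-2*(41 + 61*(-69)))) = 3240/((-2*(41 + 61*(-69)))) = 3240/((-2*(41 - 4209))) = 3240/((-2*(-4168))) = 3240/8336 = 3240*(1/8336) = 405/1042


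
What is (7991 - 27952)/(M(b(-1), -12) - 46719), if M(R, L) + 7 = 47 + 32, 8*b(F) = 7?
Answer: 19961/46647 ≈ 0.42792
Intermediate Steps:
b(F) = 7/8 (b(F) = (1/8)*7 = 7/8)
M(R, L) = 72 (M(R, L) = -7 + (47 + 32) = -7 + 79 = 72)
(7991 - 27952)/(M(b(-1), -12) - 46719) = (7991 - 27952)/(72 - 46719) = -19961/(-46647) = -19961*(-1/46647) = 19961/46647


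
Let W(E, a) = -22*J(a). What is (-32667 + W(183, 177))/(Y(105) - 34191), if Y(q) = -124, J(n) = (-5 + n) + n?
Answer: 8069/6863 ≈ 1.1757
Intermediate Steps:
J(n) = -5 + 2*n
W(E, a) = 110 - 44*a (W(E, a) = -22*(-5 + 2*a) = 110 - 44*a)
(-32667 + W(183, 177))/(Y(105) - 34191) = (-32667 + (110 - 44*177))/(-124 - 34191) = (-32667 + (110 - 7788))/(-34315) = (-32667 - 7678)*(-1/34315) = -40345*(-1/34315) = 8069/6863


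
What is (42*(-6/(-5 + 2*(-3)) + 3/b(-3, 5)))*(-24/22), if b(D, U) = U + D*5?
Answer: -6804/605 ≈ -11.246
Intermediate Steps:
b(D, U) = U + 5*D
(42*(-6/(-5 + 2*(-3)) + 3/b(-3, 5)))*(-24/22) = (42*(-6/(-5 + 2*(-3)) + 3/(5 + 5*(-3))))*(-24/22) = (42*(-6/(-5 - 6) + 3/(5 - 15)))*(-24*1/22) = (42*(-6/(-11) + 3/(-10)))*(-12/11) = (42*(-6*(-1/11) + 3*(-⅒)))*(-12/11) = (42*(6/11 - 3/10))*(-12/11) = (42*(27/110))*(-12/11) = (567/55)*(-12/11) = -6804/605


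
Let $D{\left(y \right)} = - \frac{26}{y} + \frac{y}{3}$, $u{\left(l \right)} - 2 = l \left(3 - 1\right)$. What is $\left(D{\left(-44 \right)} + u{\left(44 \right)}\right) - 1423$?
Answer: $- \frac{88907}{66} \approx -1347.1$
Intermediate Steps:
$u{\left(l \right)} = 2 + 2 l$ ($u{\left(l \right)} = 2 + l \left(3 - 1\right) = 2 + l 2 = 2 + 2 l$)
$D{\left(y \right)} = - \frac{26}{y} + \frac{y}{3}$ ($D{\left(y \right)} = - \frac{26}{y} + y \frac{1}{3} = - \frac{26}{y} + \frac{y}{3}$)
$\left(D{\left(-44 \right)} + u{\left(44 \right)}\right) - 1423 = \left(\left(- \frac{26}{-44} + \frac{1}{3} \left(-44\right)\right) + \left(2 + 2 \cdot 44\right)\right) - 1423 = \left(\left(\left(-26\right) \left(- \frac{1}{44}\right) - \frac{44}{3}\right) + \left(2 + 88\right)\right) - 1423 = \left(\left(\frac{13}{22} - \frac{44}{3}\right) + 90\right) - 1423 = \left(- \frac{929}{66} + 90\right) - 1423 = \frac{5011}{66} - 1423 = - \frac{88907}{66}$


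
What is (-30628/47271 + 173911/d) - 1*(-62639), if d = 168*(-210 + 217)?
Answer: 166206215957/2647176 ≈ 62786.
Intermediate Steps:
d = 1176 (d = 168*7 = 1176)
(-30628/47271 + 173911/d) - 1*(-62639) = (-30628/47271 + 173911/1176) - 1*(-62639) = (-30628*1/47271 + 173911*(1/1176)) + 62639 = (-30628/47271 + 173911/1176) + 62639 = 389758493/2647176 + 62639 = 166206215957/2647176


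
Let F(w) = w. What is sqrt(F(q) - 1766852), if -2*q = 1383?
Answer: I*sqrt(7070174)/2 ≈ 1329.5*I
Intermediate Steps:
q = -1383/2 (q = -1/2*1383 = -1383/2 ≈ -691.50)
sqrt(F(q) - 1766852) = sqrt(-1383/2 - 1766852) = sqrt(-3535087/2) = I*sqrt(7070174)/2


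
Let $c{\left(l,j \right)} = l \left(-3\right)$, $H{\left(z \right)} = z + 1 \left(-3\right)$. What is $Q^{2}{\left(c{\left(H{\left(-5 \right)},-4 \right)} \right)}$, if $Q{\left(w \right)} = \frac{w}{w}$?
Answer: $1$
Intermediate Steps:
$H{\left(z \right)} = -3 + z$ ($H{\left(z \right)} = z - 3 = -3 + z$)
$c{\left(l,j \right)} = - 3 l$
$Q{\left(w \right)} = 1$
$Q^{2}{\left(c{\left(H{\left(-5 \right)},-4 \right)} \right)} = 1^{2} = 1$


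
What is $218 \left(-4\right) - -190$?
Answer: $-682$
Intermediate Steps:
$218 \left(-4\right) - -190 = -872 + \left(-17 + 207\right) = -872 + 190 = -682$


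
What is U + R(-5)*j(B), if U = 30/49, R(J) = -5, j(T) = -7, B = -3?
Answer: 1745/49 ≈ 35.612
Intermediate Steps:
U = 30/49 (U = 30*(1/49) = 30/49 ≈ 0.61224)
U + R(-5)*j(B) = 30/49 - 5*(-7) = 30/49 + 35 = 1745/49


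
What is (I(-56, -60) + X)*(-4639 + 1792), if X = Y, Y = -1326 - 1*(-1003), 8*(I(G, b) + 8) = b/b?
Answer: 7536009/8 ≈ 9.4200e+5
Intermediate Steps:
I(G, b) = -63/8 (I(G, b) = -8 + (b/b)/8 = -8 + (1/8)*1 = -8 + 1/8 = -63/8)
Y = -323 (Y = -1326 + 1003 = -323)
X = -323
(I(-56, -60) + X)*(-4639 + 1792) = (-63/8 - 323)*(-4639 + 1792) = -2647/8*(-2847) = 7536009/8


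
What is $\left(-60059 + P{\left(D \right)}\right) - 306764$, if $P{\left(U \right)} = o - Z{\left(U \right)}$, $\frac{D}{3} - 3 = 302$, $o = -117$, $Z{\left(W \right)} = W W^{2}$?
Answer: $-766427815$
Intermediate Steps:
$Z{\left(W \right)} = W^{3}$
$D = 915$ ($D = 9 + 3 \cdot 302 = 9 + 906 = 915$)
$P{\left(U \right)} = -117 - U^{3}$
$\left(-60059 + P{\left(D \right)}\right) - 306764 = \left(-60059 - 766060992\right) - 306764 = -766121051 - 306764 = -766427815$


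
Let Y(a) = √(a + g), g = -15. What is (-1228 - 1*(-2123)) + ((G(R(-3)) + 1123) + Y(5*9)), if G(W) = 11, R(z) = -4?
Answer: 2029 + √30 ≈ 2034.5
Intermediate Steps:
Y(a) = √(-15 + a) (Y(a) = √(a - 15) = √(-15 + a))
(-1228 - 1*(-2123)) + ((G(R(-3)) + 1123) + Y(5*9)) = (-1228 - 1*(-2123)) + ((11 + 1123) + √(-15 + 5*9)) = (-1228 + 2123) + (1134 + √(-15 + 45)) = 895 + (1134 + √30) = 2029 + √30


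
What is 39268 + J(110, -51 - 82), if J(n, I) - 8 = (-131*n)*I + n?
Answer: 1955916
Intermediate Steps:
J(n, I) = 8 + n - 131*I*n (J(n, I) = 8 + ((-131*n)*I + n) = 8 + (-131*I*n + n) = 8 + (n - 131*I*n) = 8 + n - 131*I*n)
39268 + J(110, -51 - 82) = 39268 + (8 + 110 - 131*(-51 - 82)*110) = 39268 + (8 + 110 - 131*(-133)*110) = 39268 + (8 + 110 + 1916530) = 39268 + 1916648 = 1955916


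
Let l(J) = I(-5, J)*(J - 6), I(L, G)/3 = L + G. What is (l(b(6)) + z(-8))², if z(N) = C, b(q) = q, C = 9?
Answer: 81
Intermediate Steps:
z(N) = 9
I(L, G) = 3*G + 3*L (I(L, G) = 3*(L + G) = 3*(G + L) = 3*G + 3*L)
l(J) = (-15 + 3*J)*(-6 + J) (l(J) = (3*J + 3*(-5))*(J - 6) = (3*J - 15)*(-6 + J) = (-15 + 3*J)*(-6 + J))
(l(b(6)) + z(-8))² = (3*(-6 + 6)*(-5 + 6) + 9)² = (3*0*1 + 9)² = (0 + 9)² = 9² = 81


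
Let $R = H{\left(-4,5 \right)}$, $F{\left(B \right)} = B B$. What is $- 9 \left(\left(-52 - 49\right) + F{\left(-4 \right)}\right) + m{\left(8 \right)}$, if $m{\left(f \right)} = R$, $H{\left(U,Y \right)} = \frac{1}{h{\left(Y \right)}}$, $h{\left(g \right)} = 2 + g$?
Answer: $\frac{5356}{7} \approx 765.14$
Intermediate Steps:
$F{\left(B \right)} = B^{2}$
$H{\left(U,Y \right)} = \frac{1}{2 + Y}$
$R = \frac{1}{7}$ ($R = \frac{1}{2 + 5} = \frac{1}{7} \approx 0.14286$)
$m{\left(f \right)} = \frac{1}{7}$
$- 9 \left(\left(-52 - 49\right) + F{\left(-4 \right)}\right) + m{\left(8 \right)} = - 9 \left(\left(-52 - 49\right) + \left(-4\right)^{2}\right) + \frac{1}{7} = - 9 \left(-101 + 16\right) + \frac{1}{7} = \left(-9\right) \left(-85\right) + \frac{1}{7} = 765 + \frac{1}{7} = \frac{5356}{7}$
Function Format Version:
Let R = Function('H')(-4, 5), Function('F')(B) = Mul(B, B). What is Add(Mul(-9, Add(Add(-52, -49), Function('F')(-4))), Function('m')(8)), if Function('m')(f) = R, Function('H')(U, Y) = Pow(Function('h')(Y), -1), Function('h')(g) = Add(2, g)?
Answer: Rational(5356, 7) ≈ 765.14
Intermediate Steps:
Function('F')(B) = Pow(B, 2)
Function('H')(U, Y) = Pow(Add(2, Y), -1)
R = Rational(1, 7) (R = Pow(Add(2, 5), -1) = Pow(7, -1) = Rational(1, 7) ≈ 0.14286)
Function('m')(f) = Rational(1, 7)
Add(Mul(-9, Add(Add(-52, -49), Function('F')(-4))), Function('m')(8)) = Add(Mul(-9, Add(Add(-52, -49), Pow(-4, 2))), Rational(1, 7)) = Add(Mul(-9, Add(-101, 16)), Rational(1, 7)) = Add(Mul(-9, -85), Rational(1, 7)) = Add(765, Rational(1, 7)) = Rational(5356, 7)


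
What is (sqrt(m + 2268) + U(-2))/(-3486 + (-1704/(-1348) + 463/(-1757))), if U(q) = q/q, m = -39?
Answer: -592109/2063499523 - 592109*sqrt(2229)/2063499523 ≈ -0.013834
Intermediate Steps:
U(q) = 1
(sqrt(m + 2268) + U(-2))/(-3486 + (-1704/(-1348) + 463/(-1757))) = (sqrt(-39 + 2268) + 1)/(-3486 + (-1704/(-1348) + 463/(-1757))) = (sqrt(2229) + 1)/(-3486 + (-1704*(-1/1348) + 463*(-1/1757))) = (1 + sqrt(2229))/(-3486 + (426/337 - 463/1757)) = (1 + sqrt(2229))/(-3486 + 592451/592109) = (1 + sqrt(2229))/(-2063499523/592109) = (1 + sqrt(2229))*(-592109/2063499523) = -592109/2063499523 - 592109*sqrt(2229)/2063499523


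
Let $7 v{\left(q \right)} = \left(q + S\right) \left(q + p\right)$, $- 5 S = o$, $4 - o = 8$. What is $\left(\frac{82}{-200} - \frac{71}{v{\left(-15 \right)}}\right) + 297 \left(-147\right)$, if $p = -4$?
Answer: $- \frac{82956379}{1900} \approx -43661.0$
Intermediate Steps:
$o = -4$ ($o = 4 - 8 = -4$)
$S = \frac{4}{5}$ ($S = \left(- \frac{1}{5}\right) \left(-4\right) = \frac{4}{5} \approx 0.8$)
$v{\left(q \right)} = \frac{\left(-4 + q\right) \left(\frac{4}{5} + q\right)}{7}$ ($v{\left(q \right)} = \frac{\left(q + \frac{4}{5}\right) \left(q - 4\right)}{7} = \frac{\left(\frac{4}{5} + q\right) \left(-4 + q\right)}{7} = \frac{\left(-4 + q\right) \left(\frac{4}{5} + q\right)}{7}$)
$\left(\frac{82}{-200} - \frac{71}{v{\left(-15 \right)}}\right) + 297 \left(-147\right) = \left(\frac{82}{-200} - \frac{71}{- \frac{16}{35} - - \frac{48}{7} + \frac{\left(-15\right)^{2}}{7}}\right) + 297 \left(-147\right) = \left(82 \left(- \frac{1}{200}\right) - \frac{71}{- \frac{16}{35} + \frac{48}{7} + \frac{1}{7} \cdot 225}\right) - 43659 = \left(- \frac{41}{100} - \frac{71}{- \frac{16}{35} + \frac{48}{7} + \frac{225}{7}}\right) - 43659 = \left(- \frac{41}{100} - \frac{71}{\frac{1349}{35}}\right) - 43659 = \left(- \frac{41}{100} - \frac{35}{19}\right) - 43659 = - \frac{4279}{1900} - 43659 = - \frac{82956379}{1900}$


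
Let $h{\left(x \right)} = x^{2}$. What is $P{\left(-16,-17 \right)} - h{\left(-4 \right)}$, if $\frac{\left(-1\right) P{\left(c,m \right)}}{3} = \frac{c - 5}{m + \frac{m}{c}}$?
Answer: $- \frac{1696}{85} \approx -19.953$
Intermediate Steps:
$P{\left(c,m \right)} = - \frac{3 \left(-5 + c\right)}{m + \frac{m}{c}}$ ($P{\left(c,m \right)} = - 3 \frac{c - 5}{m + \frac{m}{c}} = - 3 \frac{-5 + c}{m + \frac{m}{c}} = - \frac{3 \left(-5 + c\right)}{m + \frac{m}{c}}$)
$P{\left(-16,-17 \right)} - h{\left(-4 \right)} = 3 \left(-16\right) \frac{1}{-17} \frac{1}{1 - 16} \left(5 - -16\right) - \left(-4\right)^{2} = 3 \left(-16\right) \left(- \frac{1}{17}\right) \frac{1}{-15} \left(5 + 16\right) - 16 = 3 \left(-16\right) \left(- \frac{1}{17}\right) \left(- \frac{1}{15}\right) 21 - 16 = - \frac{336}{85} - 16 = - \frac{1696}{85}$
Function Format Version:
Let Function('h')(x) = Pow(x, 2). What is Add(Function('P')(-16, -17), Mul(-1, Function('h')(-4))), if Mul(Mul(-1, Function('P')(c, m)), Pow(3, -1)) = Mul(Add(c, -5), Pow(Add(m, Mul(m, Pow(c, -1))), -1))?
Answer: Rational(-1696, 85) ≈ -19.953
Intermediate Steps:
Function('P')(c, m) = Mul(-3, Pow(Add(m, Mul(m, Pow(c, -1))), -1), Add(-5, c)) (Function('P')(c, m) = Mul(-3, Mul(Add(c, -5), Pow(Add(m, Mul(m, Pow(c, -1))), -1))) = Mul(-3, Mul(Add(-5, c), Pow(Add(m, Mul(m, Pow(c, -1))), -1))) = Mul(-3, Mul(Pow(Add(m, Mul(m, Pow(c, -1))), -1), Add(-5, c))) = Mul(-3, Pow(Add(m, Mul(m, Pow(c, -1))), -1), Add(-5, c)))
Add(Function('P')(-16, -17), Mul(-1, Function('h')(-4))) = Add(Mul(3, -16, Pow(-17, -1), Pow(Add(1, -16), -1), Add(5, Mul(-1, -16))), Mul(-1, Pow(-4, 2))) = Add(Mul(3, -16, Rational(-1, 17), Pow(-15, -1), Add(5, 16)), Mul(-1, 16)) = Add(Mul(3, -16, Rational(-1, 17), Rational(-1, 15), 21), -16) = Add(Rational(-336, 85), -16) = Rational(-1696, 85)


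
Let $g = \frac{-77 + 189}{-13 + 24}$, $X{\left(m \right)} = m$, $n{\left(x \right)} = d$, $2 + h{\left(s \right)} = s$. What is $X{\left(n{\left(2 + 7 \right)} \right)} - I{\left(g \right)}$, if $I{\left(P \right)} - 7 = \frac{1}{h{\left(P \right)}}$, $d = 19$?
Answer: $\frac{1069}{90} \approx 11.878$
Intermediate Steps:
$h{\left(s \right)} = -2 + s$
$n{\left(x \right)} = 19$
$g = \frac{112}{11} \approx 10.182$
$I{\left(P \right)} = 7 + \frac{1}{-2 + P}$
$X{\left(n{\left(2 + 7 \right)} \right)} - I{\left(g \right)} = 19 - \frac{-13 + 7 \cdot \frac{112}{11}}{-2 + \frac{112}{11}} = 19 - \frac{-13 + \frac{784}{11}}{\frac{90}{11}} = 19 - \frac{11}{90} \cdot \frac{641}{11} = 19 - \frac{641}{90} = \frac{1069}{90}$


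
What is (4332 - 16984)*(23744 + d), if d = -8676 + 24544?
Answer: -501171024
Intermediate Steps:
d = 15868
(4332 - 16984)*(23744 + d) = (4332 - 16984)*(23744 + 15868) = -12652*39612 = -501171024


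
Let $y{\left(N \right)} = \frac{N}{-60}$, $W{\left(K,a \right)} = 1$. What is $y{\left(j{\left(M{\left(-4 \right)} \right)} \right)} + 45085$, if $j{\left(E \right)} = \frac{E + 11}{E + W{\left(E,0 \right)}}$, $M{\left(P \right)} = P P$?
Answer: $\frac{15328891}{340} \approx 45085.0$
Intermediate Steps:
$M{\left(P \right)} = P^{2}$
$j{\left(E \right)} = \frac{11 + E}{1 + E}$ ($j{\left(E \right)} = \frac{E + 11}{E + 1} = \frac{11 + E}{1 + E}$)
$y{\left(N \right)} = - \frac{N}{60}$ ($y{\left(N \right)} = N \left(- \frac{1}{60}\right) = - \frac{N}{60}$)
$y{\left(j{\left(M{\left(-4 \right)} \right)} \right)} + 45085 = - \frac{\frac{1}{1 + \left(-4\right)^{2}} \left(11 + \left(-4\right)^{2}\right)}{60} + 45085 = - \frac{\frac{1}{1 + 16} \left(11 + 16\right)}{60} + 45085 = - \frac{\frac{1}{17} \cdot 27}{60} + 45085 = \left(- \frac{1}{60}\right) \frac{27}{17} + 45085 = - \frac{9}{340} + 45085 = \frac{15328891}{340}$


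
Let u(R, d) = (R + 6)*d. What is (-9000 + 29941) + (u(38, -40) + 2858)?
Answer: 22039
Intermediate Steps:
u(R, d) = d*(6 + R) (u(R, d) = (6 + R)*d = d*(6 + R))
(-9000 + 29941) + (u(38, -40) + 2858) = (-9000 + 29941) + (-40*(6 + 38) + 2858) = 20941 + (-40*44 + 2858) = 20941 + (-1760 + 2858) = 20941 + 1098 = 22039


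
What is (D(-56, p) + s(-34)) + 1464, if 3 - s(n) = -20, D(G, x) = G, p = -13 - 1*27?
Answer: 1431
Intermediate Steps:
p = -40 (p = -13 - 27 = -40)
s(n) = 23 (s(n) = 3 - 1*(-20) = 3 + 20 = 23)
(D(-56, p) + s(-34)) + 1464 = (-56 + 23) + 1464 = -33 + 1464 = 1431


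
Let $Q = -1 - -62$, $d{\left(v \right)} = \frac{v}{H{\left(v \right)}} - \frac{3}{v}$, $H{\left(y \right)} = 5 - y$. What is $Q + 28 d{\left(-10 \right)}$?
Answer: $\frac{761}{15} \approx 50.733$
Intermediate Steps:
$d{\left(v \right)} = - \frac{3}{v} + \frac{v}{5 - v}$ ($d{\left(v \right)} = \frac{v}{5 - v} - \frac{3}{v} = - \frac{3}{v} + \frac{v}{5 - v}$)
$Q = 61$ ($Q = -1 + 62 = 61$)
$Q + 28 d{\left(-10 \right)} = 61 + 28 \frac{15 - \left(-10\right)^{2} - -30}{\left(-10\right) \left(-5 - 10\right)} = 61 + 28 \left(- \frac{15 - 100 + 30}{10 \left(-15\right)}\right) = 61 + 28 \left(\left(- \frac{1}{10}\right) \left(- \frac{1}{15}\right) \left(15 - 100 + 30\right)\right) = 61 + 28 \left(\left(- \frac{1}{10}\right) \left(- \frac{1}{15}\right) \left(-55\right)\right) = 61 + 28 \left(- \frac{11}{30}\right) = 61 - \frac{154}{15} = \frac{761}{15}$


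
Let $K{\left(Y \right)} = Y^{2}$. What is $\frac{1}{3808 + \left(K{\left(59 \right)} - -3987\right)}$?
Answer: $\frac{1}{11276} \approx 8.8684 \cdot 10^{-5}$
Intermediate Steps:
$\frac{1}{3808 + \left(K{\left(59 \right)} - -3987\right)} = \frac{1}{3808 + \left(59^{2} - -3987\right)} = \frac{1}{3808 + \left(3481 + 3987\right)} = \frac{1}{3808 + 7468} = \frac{1}{11276}$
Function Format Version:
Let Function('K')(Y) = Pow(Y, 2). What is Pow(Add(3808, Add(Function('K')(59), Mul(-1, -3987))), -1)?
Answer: Rational(1, 11276) ≈ 8.8684e-5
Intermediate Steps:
Pow(Add(3808, Add(Function('K')(59), Mul(-1, -3987))), -1) = Pow(Add(3808, Add(Pow(59, 2), Mul(-1, -3987))), -1) = Pow(Add(3808, Add(3481, 3987)), -1) = Pow(Add(3808, 7468), -1) = Pow(11276, -1) = Rational(1, 11276)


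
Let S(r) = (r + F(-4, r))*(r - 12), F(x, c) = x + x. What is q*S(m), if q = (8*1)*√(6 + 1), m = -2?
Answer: 1120*√7 ≈ 2963.2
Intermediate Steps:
F(x, c) = 2*x
q = 8*√7 ≈ 21.166
S(r) = (-12 + r)*(-8 + r) (S(r) = (r + 2*(-4))*(r - 12) = (r - 8)*(-12 + r) = (-8 + r)*(-12 + r) = (-12 + r)*(-8 + r))
q*S(m) = (8*√7)*(96 + (-2)² - 20*(-2)) = (8*√7)*(96 + 4 + 40) = (8*√7)*140 = 1120*√7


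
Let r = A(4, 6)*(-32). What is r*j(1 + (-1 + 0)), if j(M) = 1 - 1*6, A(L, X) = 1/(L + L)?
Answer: 20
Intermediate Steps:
A(L, X) = 1/(2*L)
j(M) = -5 (j(M) = 1 - 6 = -5)
r = -4 (r = ((½)/4)*(-32) = ((½)*(¼))*(-32) = (⅛)*(-32) = -4)
r*j(1 + (-1 + 0)) = -4*(-5) = 20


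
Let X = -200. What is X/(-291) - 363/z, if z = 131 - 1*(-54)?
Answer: -68633/53835 ≈ -1.2749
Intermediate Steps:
z = 185 (z = 131 + 54 = 185)
X/(-291) - 363/z = -200/(-291) - 363/185 = -200*(-1/291) - 363*1/185 = 200/291 - 363/185 = -68633/53835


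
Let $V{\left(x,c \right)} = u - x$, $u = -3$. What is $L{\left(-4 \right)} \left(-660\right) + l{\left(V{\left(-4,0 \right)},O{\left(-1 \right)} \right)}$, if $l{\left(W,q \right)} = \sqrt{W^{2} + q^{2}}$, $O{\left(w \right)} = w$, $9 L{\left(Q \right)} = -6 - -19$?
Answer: $- \frac{2860}{3} + \sqrt{2} \approx -951.92$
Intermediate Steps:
$V{\left(x,c \right)} = -3 - x$
$L{\left(Q \right)} = \frac{13}{9}$ ($L{\left(Q \right)} = \frac{-6 - -19}{9} = \frac{-6 + 19}{9} = \frac{1}{9} \cdot 13 = \frac{13}{9}$)
$L{\left(-4 \right)} \left(-660\right) + l{\left(V{\left(-4,0 \right)},O{\left(-1 \right)} \right)} = \frac{13}{9} \left(-660\right) + \sqrt{\left(-3 - -4\right)^{2} + \left(-1\right)^{2}} = - \frac{2860}{3} + \sqrt{\left(-3 + 4\right)^{2} + 1} = - \frac{2860}{3} + \sqrt{1^{2} + 1} = - \frac{2860}{3} + \sqrt{1 + 1} = - \frac{2860}{3} + \sqrt{2}$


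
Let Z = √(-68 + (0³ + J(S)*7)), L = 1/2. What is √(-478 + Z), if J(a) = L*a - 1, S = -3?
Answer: √(-1912 + 6*I*√38)/2 ≈ 0.21146 + 21.864*I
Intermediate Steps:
L = ½ ≈ 0.50000
J(a) = -1 + a/2 (J(a) = a/2 - 1 = -1 + a/2)
Z = 3*I*√38/2 (Z = √(-68 + (0³ + (-1 + (½)*(-3))*7)) = √(-68 + (0 + (-1 - 3/2)*7)) = √(-68 + (0 - 5/2*7)) = √(-68 + (0 - 35/2)) = √(-68 - 35/2) = √(-171/2) = 3*I*√38/2 ≈ 9.2466*I)
√(-478 + Z) = √(-478 + 3*I*√38/2)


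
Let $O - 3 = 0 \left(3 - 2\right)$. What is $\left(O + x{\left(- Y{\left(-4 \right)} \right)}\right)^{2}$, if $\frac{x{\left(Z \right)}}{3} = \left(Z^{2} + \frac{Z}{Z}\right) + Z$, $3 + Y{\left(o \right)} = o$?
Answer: $30276$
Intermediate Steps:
$Y{\left(o \right)} = -3 + o$
$O = 3$ ($O = 3 + 0 \left(3 - 2\right) = 3 + 0 \cdot 1 = 3 + 0 = 3$)
$x{\left(Z \right)} = 3 + 3 Z + 3 Z^{2}$ ($x{\left(Z \right)} = 3 \left(\left(Z^{2} + \frac{Z}{Z}\right) + Z\right) = 3 \left(\left(Z^{2} + 1\right) + Z\right) = 3 \left(\left(1 + Z^{2}\right) + Z\right) = 3 \left(1 + Z + Z^{2}\right) = 3 + 3 Z + 3 Z^{2}$)
$\left(O + x{\left(- Y{\left(-4 \right)} \right)}\right)^{2} = \left(3 + \left(3 + 3 \left(- (-3 - 4)\right) + 3 \left(- (-3 - 4)\right)^{2}\right)\right)^{2} = \left(3 + \left(3 + 3 \left(\left(-1\right) \left(-7\right)\right) + 3 \left(\left(-1\right) \left(-7\right)\right)^{2}\right)\right)^{2} = \left(3 + \left(3 + 3 \cdot 7 + 3 \cdot 7^{2}\right)\right)^{2} = \left(3 + \left(3 + 21 + 3 \cdot 49\right)\right)^{2} = \left(3 + \left(3 + 21 + 147\right)\right)^{2} = \left(3 + 171\right)^{2} = 174^{2} = 30276$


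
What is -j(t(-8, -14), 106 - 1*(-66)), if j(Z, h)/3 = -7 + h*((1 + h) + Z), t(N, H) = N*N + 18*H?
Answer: 7761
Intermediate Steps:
t(N, H) = N² + 18*H
j(Z, h) = -21 + 3*h*(1 + Z + h) (j(Z, h) = 3*(-7 + h*((1 + h) + Z)) = 3*(-7 + h*(1 + Z + h)) = -21 + 3*h*(1 + Z + h))
-j(t(-8, -14), 106 - 1*(-66)) = -(-21 + 3*(106 - 1*(-66)) + 3*(106 - 1*(-66))² + 3*((-8)² + 18*(-14))*(106 - 1*(-66))) = -(-21 + 3*(106 + 66) + 3*(106 + 66)² + 3*(64 - 252)*(106 + 66)) = -(-21 + 3*172 + 3*172² + 3*(-188)*172) = -(-21 + 516 + 3*29584 - 97008) = -(-21 + 516 + 88752 - 97008) = -1*(-7761) = 7761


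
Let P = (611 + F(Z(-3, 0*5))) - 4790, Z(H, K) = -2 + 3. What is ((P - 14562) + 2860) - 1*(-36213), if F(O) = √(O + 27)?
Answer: 20332 + 2*√7 ≈ 20337.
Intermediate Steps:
Z(H, K) = 1
F(O) = √(27 + O)
P = -4179 + 2*√7 (P = (611 + √(27 + 1)) - 4790 = (611 + √28) - 4790 = (611 + 2*√7) - 4790 = -4179 + 2*√7 ≈ -4173.7)
((P - 14562) + 2860) - 1*(-36213) = (((-4179 + 2*√7) - 14562) + 2860) - 1*(-36213) = ((-18741 + 2*√7) + 2860) + 36213 = (-15881 + 2*√7) + 36213 = 20332 + 2*√7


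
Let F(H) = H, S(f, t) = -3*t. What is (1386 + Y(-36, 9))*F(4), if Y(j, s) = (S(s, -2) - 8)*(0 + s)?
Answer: 5472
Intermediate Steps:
Y(j, s) = -2*s (Y(j, s) = (-3*(-2) - 8)*(0 + s) = (6 - 8)*s = -2*s)
(1386 + Y(-36, 9))*F(4) = (1386 - 2*9)*4 = (1386 - 18)*4 = 1368*4 = 5472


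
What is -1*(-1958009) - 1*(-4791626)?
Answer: 6749635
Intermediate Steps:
-1*(-1958009) - 1*(-4791626) = 1958009 + 4791626 = 6749635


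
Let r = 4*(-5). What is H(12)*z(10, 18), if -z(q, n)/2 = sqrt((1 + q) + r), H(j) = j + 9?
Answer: -126*I ≈ -126.0*I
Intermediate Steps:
r = -20
H(j) = 9 + j
z(q, n) = -2*sqrt(-19 + q) (z(q, n) = -2*sqrt((1 + q) - 20) = -2*sqrt(-19 + q))
H(12)*z(10, 18) = (9 + 12)*(-2*sqrt(-19 + 10)) = 21*(-6*I) = -126*I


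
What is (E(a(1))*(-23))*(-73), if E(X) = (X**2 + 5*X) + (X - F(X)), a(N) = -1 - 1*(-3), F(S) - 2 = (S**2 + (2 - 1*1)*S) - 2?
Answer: 16790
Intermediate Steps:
F(S) = S + S**2 (F(S) = 2 + ((S**2 + (2 - 1*1)*S) - 2) = 2 + ((S**2 + (2 - 1)*S) - 2) = 2 + ((S**2 + 1*S) - 2) = 2 + ((S**2 + S) - 2) = 2 + ((S + S**2) - 2) = 2 + (-2 + S + S**2) = S + S**2)
a(N) = 2 (a(N) = -1 + 3 = 2)
E(X) = X**2 + 6*X - X*(1 + X) (E(X) = (X**2 + 5*X) + (X - X*(1 + X)) = X**2 + 6*X - X*(1 + X))
(E(a(1))*(-23))*(-73) = ((5*2)*(-23))*(-73) = (10*(-23))*(-73) = -230*(-73) = 16790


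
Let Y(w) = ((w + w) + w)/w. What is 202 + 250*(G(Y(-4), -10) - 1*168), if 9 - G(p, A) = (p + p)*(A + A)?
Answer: -9548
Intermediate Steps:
Y(w) = 3 (Y(w) = (2*w + w)/w = (3*w)/w = 3)
G(p, A) = 9 - 4*A*p (G(p, A) = 9 - (p + p)*(A + A) = 9 - 2*p*2*A = 9 - 4*A*p)
202 + 250*(G(Y(-4), -10) - 1*168) = 202 + 250*((9 - 4*(-10)*3) - 1*168) = 202 + 250*((9 + 120) - 168) = 202 + 250*(129 - 168) = 202 + 250*(-39) = 202 - 9750 = -9548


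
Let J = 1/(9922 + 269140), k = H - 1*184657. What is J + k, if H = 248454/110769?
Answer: -1902646834880843/10303806226 ≈ -1.8465e+5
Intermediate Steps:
H = 82818/36923 (H = 248454*(1/110769) = 82818/36923 ≈ 2.2430)
k = -6818007593/36923 (k = 82818/36923 - 1*184657 = 82818/36923 - 184657 = -6818007593/36923 ≈ -1.8465e+5)
J = 1/279062 ≈ 3.5834e-6
J + k = 1/279062 - 6818007593/36923 = -1902646834880843/10303806226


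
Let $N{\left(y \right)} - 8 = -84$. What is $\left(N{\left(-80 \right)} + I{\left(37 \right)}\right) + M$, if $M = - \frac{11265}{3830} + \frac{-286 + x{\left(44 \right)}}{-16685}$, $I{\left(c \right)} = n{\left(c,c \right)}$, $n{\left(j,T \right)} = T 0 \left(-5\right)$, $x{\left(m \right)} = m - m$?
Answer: $- \frac{1008706189}{12780710} \approx -78.924$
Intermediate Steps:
$x{\left(m \right)} = 0$
$n{\left(j,T \right)} = 0$ ($n{\left(j,T \right)} = 0 \left(-5\right) = 0$)
$N{\left(y \right)} = -76$ ($N{\left(y \right)} = 8 - 84 = -76$)
$I{\left(c \right)} = 0$
$M = - \frac{37372229}{12780710}$ ($M = - \frac{11265}{3830} + \frac{-286 + 0}{-16685} = \left(-11265\right) \frac{1}{3830} - - \frac{286}{16685} = - \frac{2253}{766} + \frac{286}{16685} = - \frac{37372229}{12780710} \approx -2.9241$)
$\left(N{\left(-80 \right)} + I{\left(37 \right)}\right) + M = \left(-76 + 0\right) - \frac{37372229}{12780710} = -76 - \frac{37372229}{12780710} = - \frac{1008706189}{12780710}$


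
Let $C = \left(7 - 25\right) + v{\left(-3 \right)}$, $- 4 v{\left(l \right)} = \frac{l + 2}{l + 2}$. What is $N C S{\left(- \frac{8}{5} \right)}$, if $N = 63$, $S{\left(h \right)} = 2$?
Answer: $- \frac{4599}{2} \approx -2299.5$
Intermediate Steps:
$v{\left(l \right)} = - \frac{1}{4}$ ($v{\left(l \right)} = - \frac{\left(l + 2\right) \frac{1}{l + 2}}{4} = - \frac{\left(2 + l\right) \frac{1}{2 + l}}{4} = \left(- \frac{1}{4}\right) 1 = - \frac{1}{4}$)
$C = - \frac{73}{4}$ ($C = \left(7 - 25\right) - \frac{1}{4} = -18 - \frac{1}{4} = - \frac{73}{4} \approx -18.25$)
$N C S{\left(- \frac{8}{5} \right)} = 63 \left(- \frac{73}{4}\right) 2 = \left(- \frac{4599}{4}\right) 2 = - \frac{4599}{2}$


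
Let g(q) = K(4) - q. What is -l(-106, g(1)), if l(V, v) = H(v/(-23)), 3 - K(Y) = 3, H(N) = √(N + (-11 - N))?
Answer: -I*√11 ≈ -3.3166*I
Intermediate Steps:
H(N) = I*√11 (H(N) = √(-11) = I*√11)
K(Y) = 0 (K(Y) = 3 - 1*3 = 3 - 3 = 0)
g(q) = -q (g(q) = 0 - q = -q)
l(V, v) = I*√11
-l(-106, g(1)) = -I*√11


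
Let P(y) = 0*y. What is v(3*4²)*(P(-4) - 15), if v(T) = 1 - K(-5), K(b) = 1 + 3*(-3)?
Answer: -135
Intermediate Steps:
K(b) = -8 (K(b) = 1 - 9 = -8)
P(y) = 0
v(T) = 9 (v(T) = 1 - 1*(-8) = 1 + 8 = 9)
v(3*4²)*(P(-4) - 15) = 9*(0 - 15) = 9*(-15) = -135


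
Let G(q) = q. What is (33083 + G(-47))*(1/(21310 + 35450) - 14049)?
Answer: -2195300670967/4730 ≈ -4.6412e+8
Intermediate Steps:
(33083 + G(-47))*(1/(21310 + 35450) - 14049) = (33083 - 47)*(1/(21310 + 35450) - 14049) = 33036*(1/56760 - 14049) = 33036*(-797421239/56760) = -2195300670967/4730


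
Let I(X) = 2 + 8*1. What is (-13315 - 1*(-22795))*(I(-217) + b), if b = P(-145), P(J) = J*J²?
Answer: -28900870200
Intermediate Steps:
I(X) = 10 (I(X) = 2 + 8 = 10)
P(J) = J³
b = -3048625 (b = (-145)³ = -3048625)
(-13315 - 1*(-22795))*(I(-217) + b) = (-13315 - 1*(-22795))*(10 - 3048625) = (-13315 + 22795)*(-3048615) = 9480*(-3048615) = -28900870200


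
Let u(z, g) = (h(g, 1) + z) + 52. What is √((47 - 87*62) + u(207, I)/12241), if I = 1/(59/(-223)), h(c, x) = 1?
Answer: I*√801202424447/12241 ≈ 73.123*I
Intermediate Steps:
I = -223/59 (I = 1/(59*(-1/223)) = 1/(-59/223) = -223/59 ≈ -3.7797)
u(z, g) = 53 + z (u(z, g) = (1 + z) + 52 = 53 + z)
√((47 - 87*62) + u(207, I)/12241) = √((47 - 87*62) + (53 + 207)/12241) = √((47 - 5394) + 260*(1/12241)) = √(-5347 + 260/12241) = √(-65452367/12241) = I*√801202424447/12241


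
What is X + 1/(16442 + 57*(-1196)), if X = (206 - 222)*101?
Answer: -83595681/51730 ≈ -1616.0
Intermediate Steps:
X = -1616 (X = -16*101 = -1616)
X + 1/(16442 + 57*(-1196)) = -1616 + 1/(16442 + 57*(-1196)) = -1616 + 1/(16442 - 68172) = -1616 + 1/(-51730) = -1616 - 1/51730 = -83595681/51730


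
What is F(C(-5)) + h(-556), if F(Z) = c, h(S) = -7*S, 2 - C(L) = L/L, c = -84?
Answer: 3808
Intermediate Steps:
C(L) = 1 (C(L) = 2 - L/L = 2 - 1*1 = 2 - 1 = 1)
F(Z) = -84
F(C(-5)) + h(-556) = -84 - 7*(-556) = -84 + 3892 = 3808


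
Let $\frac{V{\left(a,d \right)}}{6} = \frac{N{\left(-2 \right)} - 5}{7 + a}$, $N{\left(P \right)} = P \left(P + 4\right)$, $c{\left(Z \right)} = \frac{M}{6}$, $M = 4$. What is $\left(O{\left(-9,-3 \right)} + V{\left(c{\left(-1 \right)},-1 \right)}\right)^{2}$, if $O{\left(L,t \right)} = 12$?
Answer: $\frac{12996}{529} \approx 24.567$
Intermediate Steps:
$c{\left(Z \right)} = \frac{2}{3}$ ($c{\left(Z \right)} = \frac{4}{6} = 4 \cdot \frac{1}{6} = \frac{2}{3}$)
$N{\left(P \right)} = P \left(4 + P\right)$
$V{\left(a,d \right)} = - \frac{54}{7 + a}$ ($V{\left(a,d \right)} = 6 \frac{- 2 \left(4 - 2\right) - 5}{7 + a} = 6 \frac{\left(-2\right) 2 - 5}{7 + a} = 6 \frac{-4 - 5}{7 + a} = 6 \left(- \frac{9}{7 + a}\right) = - \frac{54}{7 + a}$)
$\left(O{\left(-9,-3 \right)} + V{\left(c{\left(-1 \right)},-1 \right)}\right)^{2} = \left(12 - \frac{54}{7 + \frac{2}{3}}\right)^{2} = \left(12 - \frac{54}{\frac{23}{3}}\right)^{2} = \left(12 - \frac{162}{23}\right)^{2} = \left(\frac{114}{23}\right)^{2} = \frac{12996}{529}$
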